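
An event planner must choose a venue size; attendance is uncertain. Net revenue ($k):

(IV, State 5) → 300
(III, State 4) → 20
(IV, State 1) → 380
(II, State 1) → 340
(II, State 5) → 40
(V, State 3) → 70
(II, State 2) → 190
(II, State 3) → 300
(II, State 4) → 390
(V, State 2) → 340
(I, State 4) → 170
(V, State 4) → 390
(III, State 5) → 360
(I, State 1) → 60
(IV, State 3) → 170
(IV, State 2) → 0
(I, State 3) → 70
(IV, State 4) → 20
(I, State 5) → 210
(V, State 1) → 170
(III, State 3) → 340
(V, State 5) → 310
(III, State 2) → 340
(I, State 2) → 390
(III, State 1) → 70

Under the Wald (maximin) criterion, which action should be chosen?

V

Row minima: I=60, II=40, III=20, IV=0, V=70
Best worst-case = 70 → V.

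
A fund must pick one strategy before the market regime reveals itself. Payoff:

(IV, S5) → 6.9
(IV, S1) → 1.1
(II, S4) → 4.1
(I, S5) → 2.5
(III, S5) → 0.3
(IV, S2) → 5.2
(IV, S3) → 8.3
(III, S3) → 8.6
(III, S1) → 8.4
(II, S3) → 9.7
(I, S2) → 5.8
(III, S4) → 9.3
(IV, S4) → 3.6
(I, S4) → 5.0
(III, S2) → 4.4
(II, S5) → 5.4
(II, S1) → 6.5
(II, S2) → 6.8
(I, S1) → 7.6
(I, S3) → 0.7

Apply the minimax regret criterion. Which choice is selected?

II

Column bests: S1=8.4, S2=6.8, S3=9.7, S4=9.3, S5=6.9.
I regrets: 0.8, 1.0, 9.0, 4.3, 4.4 → max 9.0
II regrets: 1.9, 0.0, 0.0, 5.2, 1.5 → max 5.2
III regrets: 0.0, 2.4, 1.1, 0.0, 6.6 → max 6.6
IV regrets: 7.3, 1.6, 1.4, 5.7, 0.0 → max 7.3
Smallest max regret = 5.2 → II.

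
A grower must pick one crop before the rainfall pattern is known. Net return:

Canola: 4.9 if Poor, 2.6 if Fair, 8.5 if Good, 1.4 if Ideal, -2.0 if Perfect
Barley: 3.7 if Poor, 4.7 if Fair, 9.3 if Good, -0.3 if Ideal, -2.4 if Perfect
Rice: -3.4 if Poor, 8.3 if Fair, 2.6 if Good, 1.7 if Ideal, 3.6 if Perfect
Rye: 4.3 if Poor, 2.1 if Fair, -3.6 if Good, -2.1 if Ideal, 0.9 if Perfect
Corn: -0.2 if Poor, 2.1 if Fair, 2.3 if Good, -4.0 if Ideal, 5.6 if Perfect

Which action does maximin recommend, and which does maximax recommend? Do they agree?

Row minima: Canola=-2.0, Barley=-2.4, Rice=-3.4, Rye=-3.6, Corn=-4.0
Best worst-case = -2.0 → Canola.
Row maxima: Canola=8.5, Barley=9.3, Rice=8.3, Rye=4.3, Corn=5.6
Best best-case = 9.3 → Barley.

maximin → Canola; maximax → Barley (disagree)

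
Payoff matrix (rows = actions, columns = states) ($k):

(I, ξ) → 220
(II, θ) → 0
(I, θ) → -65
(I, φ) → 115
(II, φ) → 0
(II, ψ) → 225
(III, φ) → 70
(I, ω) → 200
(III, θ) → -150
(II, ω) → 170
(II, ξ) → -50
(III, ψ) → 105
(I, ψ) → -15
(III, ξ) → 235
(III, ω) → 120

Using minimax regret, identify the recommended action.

III

Column bests: θ=0, φ=115, ψ=225, ω=200, ξ=235.
I regrets: 65, 0, 240, 0, 15 → max 240
II regrets: 0, 115, 0, 30, 285 → max 285
III regrets: 150, 45, 120, 80, 0 → max 150
Smallest max regret = 150 → III.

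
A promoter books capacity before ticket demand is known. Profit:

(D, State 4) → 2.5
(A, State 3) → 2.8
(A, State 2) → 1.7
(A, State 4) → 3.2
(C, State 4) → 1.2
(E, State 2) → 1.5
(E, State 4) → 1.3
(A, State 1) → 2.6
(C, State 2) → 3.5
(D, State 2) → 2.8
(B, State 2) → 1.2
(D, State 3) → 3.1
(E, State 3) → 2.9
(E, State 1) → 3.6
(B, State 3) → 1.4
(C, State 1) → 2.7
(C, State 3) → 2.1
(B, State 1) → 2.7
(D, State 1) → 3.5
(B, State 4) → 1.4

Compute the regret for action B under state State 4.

1.8

Best payoff under State 4 is 3.2.
Regret = 3.2 − 1.4 = 1.8.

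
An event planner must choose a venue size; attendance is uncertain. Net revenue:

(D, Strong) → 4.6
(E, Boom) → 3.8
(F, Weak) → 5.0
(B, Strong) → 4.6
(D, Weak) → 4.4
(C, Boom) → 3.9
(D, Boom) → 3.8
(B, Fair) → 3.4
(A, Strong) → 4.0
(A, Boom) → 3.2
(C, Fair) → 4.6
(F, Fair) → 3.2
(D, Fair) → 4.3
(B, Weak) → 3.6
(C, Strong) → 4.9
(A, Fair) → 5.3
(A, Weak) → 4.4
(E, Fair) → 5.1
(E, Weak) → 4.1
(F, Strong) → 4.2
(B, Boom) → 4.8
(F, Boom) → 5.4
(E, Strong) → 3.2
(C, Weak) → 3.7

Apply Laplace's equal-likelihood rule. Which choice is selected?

Row averages: A=4.225, B=4.1, C=4.275, D=4.275, E=4.05, F=4.45
Highest average = 4.45 → F.

F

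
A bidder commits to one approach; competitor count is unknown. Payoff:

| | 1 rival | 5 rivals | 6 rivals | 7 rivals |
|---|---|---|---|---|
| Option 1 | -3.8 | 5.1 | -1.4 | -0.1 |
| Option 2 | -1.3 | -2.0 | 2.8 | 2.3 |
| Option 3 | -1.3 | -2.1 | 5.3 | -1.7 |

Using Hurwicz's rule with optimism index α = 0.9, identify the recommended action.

Option 3

Option 1: 0.9·5.1 + 0.1·(-3.8) = 4.21
Option 2: 0.9·2.8 + 0.1·(-2.0) = 2.32
Option 3: 0.9·5.3 + 0.1·(-2.1) = 4.56
Highest Hurwicz score = 4.56 → Option 3.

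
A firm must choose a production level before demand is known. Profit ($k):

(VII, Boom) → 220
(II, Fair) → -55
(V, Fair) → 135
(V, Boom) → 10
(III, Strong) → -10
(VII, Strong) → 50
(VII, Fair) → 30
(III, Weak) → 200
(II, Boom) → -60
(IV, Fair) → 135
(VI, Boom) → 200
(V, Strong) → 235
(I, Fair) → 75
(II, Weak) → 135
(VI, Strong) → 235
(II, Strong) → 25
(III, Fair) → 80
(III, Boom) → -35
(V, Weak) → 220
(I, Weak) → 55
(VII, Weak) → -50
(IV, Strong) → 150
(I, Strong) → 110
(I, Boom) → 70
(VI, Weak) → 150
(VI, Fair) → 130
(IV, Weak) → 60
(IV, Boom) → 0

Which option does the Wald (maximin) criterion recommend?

VI

Row minima: I=55, II=-60, III=-35, IV=0, V=10, VI=130, VII=-50
Best worst-case = 130 → VI.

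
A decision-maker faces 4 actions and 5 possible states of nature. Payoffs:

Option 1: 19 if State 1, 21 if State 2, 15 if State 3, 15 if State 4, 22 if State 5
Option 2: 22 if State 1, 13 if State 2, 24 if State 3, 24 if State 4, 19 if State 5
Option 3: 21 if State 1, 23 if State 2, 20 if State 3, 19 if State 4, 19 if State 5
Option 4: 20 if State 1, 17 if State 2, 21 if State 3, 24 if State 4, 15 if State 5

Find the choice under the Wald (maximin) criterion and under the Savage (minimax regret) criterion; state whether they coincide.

Row minima: Option 1=15, Option 2=13, Option 3=19, Option 4=15
Best worst-case = 19 → Option 3.
Column bests: State 1=22, State 2=23, State 3=24, State 4=24, State 5=22.
Option 1 regrets: 3, 2, 9, 9, 0 → max 9
Option 2 regrets: 0, 10, 0, 0, 3 → max 10
Option 3 regrets: 1, 0, 4, 5, 3 → max 5
Option 4 regrets: 2, 6, 3, 0, 7 → max 7
Smallest max regret = 5 → Option 3.

maximin → Option 3; minimax regret → Option 3 (agree)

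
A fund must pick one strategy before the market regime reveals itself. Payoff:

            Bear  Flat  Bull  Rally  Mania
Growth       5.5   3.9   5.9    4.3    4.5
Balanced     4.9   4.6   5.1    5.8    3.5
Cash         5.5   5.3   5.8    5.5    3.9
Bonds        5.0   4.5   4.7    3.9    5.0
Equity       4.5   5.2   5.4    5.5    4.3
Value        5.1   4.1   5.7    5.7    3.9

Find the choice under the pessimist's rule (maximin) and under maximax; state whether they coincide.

Row minima: Growth=3.9, Balanced=3.5, Cash=3.9, Bonds=3.9, Equity=4.3, Value=3.9
Best worst-case = 4.3 → Equity.
Row maxima: Growth=5.9, Balanced=5.8, Cash=5.8, Bonds=5.0, Equity=5.5, Value=5.7
Best best-case = 5.9 → Growth.

maximin → Equity; maximax → Growth (disagree)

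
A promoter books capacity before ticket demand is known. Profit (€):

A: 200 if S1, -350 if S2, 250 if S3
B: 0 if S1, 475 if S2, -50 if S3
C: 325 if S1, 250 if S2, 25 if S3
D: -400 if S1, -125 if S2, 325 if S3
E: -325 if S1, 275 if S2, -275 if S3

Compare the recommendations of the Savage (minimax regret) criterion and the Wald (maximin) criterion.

minimax regret → C; maximin → C (agree)

Column bests: S1=325, S2=475, S3=325.
A regrets: 125, 825, 75 → max 825
B regrets: 325, 0, 375 → max 375
C regrets: 0, 225, 300 → max 300
D regrets: 725, 600, 0 → max 725
E regrets: 650, 200, 600 → max 650
Smallest max regret = 300 → C.
Row minima: A=-350, B=-50, C=25, D=-400, E=-325
Best worst-case = 25 → C.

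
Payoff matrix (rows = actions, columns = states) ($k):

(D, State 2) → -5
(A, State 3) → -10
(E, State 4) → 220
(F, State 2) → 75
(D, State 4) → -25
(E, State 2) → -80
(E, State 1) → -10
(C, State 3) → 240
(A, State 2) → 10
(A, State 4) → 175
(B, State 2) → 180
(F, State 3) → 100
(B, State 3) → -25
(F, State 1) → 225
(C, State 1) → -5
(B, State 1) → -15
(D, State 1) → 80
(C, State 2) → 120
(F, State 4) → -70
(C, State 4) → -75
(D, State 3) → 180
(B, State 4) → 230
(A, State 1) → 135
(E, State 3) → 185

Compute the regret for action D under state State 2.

Best payoff under State 2 is 180.
Regret = 180 − (-5) = 185.

185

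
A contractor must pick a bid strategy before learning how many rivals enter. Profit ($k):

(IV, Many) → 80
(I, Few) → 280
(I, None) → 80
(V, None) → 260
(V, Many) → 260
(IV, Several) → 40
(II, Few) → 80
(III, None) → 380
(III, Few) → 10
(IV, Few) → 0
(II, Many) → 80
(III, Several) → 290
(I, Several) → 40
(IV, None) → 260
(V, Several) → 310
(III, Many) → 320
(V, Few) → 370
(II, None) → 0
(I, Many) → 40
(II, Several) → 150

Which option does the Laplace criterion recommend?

V

Row averages: I=110, II=77.5, III=250, IV=95, V=300
Highest average = 300 → V.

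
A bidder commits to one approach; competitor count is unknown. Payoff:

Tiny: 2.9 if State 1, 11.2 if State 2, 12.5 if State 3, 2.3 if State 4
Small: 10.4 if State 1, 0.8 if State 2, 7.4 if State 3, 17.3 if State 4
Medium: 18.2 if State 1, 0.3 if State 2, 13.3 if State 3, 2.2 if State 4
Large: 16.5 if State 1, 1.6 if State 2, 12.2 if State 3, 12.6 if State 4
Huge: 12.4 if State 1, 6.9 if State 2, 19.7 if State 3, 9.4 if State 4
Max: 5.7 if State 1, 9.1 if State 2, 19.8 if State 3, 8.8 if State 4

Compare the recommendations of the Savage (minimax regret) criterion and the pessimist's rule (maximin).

minimax regret → Huge; maximin → Huge (agree)

Column bests: State 1=18.2, State 2=11.2, State 3=19.8, State 4=17.3.
Tiny regrets: 15.3, 0.0, 7.3, 15.0 → max 15.3
Small regrets: 7.8, 10.4, 12.4, 0.0 → max 12.4
Medium regrets: 0.0, 10.9, 6.5, 15.1 → max 15.1
Large regrets: 1.7, 9.6, 7.6, 4.7 → max 9.6
Huge regrets: 5.8, 4.3, 0.1, 7.9 → max 7.9
Max regrets: 12.5, 2.1, 0.0, 8.5 → max 12.5
Smallest max regret = 7.9 → Huge.
Row minima: Tiny=2.3, Small=0.8, Medium=0.3, Large=1.6, Huge=6.9, Max=5.7
Best worst-case = 6.9 → Huge.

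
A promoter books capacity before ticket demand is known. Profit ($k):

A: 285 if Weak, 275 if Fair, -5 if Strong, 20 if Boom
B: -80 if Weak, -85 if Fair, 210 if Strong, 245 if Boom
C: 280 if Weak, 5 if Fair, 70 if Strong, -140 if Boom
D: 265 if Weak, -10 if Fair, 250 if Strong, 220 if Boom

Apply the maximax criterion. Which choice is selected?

A

Row maxima: A=285, B=245, C=280, D=265
Best best-case = 285 → A.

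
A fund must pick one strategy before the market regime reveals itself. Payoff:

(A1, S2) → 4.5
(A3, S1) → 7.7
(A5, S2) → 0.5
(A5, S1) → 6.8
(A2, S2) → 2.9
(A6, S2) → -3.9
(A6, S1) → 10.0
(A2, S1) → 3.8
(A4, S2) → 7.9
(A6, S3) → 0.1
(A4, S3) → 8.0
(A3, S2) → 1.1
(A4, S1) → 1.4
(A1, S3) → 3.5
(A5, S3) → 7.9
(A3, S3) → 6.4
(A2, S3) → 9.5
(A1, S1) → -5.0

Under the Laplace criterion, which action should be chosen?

Row averages: A1=1, A2=5.4, A3=76/15, A4=173/30, A5=76/15, A6=31/15
Highest average = 173/30 → A4.

A4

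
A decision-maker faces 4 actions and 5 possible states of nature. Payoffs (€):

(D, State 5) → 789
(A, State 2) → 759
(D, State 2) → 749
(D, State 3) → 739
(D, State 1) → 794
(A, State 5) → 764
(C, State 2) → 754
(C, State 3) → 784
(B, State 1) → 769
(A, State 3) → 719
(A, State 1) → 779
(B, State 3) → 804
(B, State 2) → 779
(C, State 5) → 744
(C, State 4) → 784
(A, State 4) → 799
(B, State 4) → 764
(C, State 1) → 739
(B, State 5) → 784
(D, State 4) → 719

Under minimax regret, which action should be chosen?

Column bests: State 1=794, State 2=779, State 3=804, State 4=799, State 5=789.
A regrets: 15, 20, 85, 0, 25 → max 85
B regrets: 25, 0, 0, 35, 5 → max 35
C regrets: 55, 25, 20, 15, 45 → max 55
D regrets: 0, 30, 65, 80, 0 → max 80
Smallest max regret = 35 → B.

B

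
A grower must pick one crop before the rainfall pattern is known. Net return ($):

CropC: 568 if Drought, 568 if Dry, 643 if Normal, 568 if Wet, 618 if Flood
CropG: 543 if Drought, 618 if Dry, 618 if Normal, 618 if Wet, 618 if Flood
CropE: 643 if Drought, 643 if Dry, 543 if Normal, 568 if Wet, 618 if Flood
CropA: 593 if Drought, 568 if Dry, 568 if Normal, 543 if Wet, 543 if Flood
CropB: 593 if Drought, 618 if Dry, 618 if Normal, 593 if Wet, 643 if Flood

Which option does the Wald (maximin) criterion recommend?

Row minima: CropC=568, CropG=543, CropE=543, CropA=543, CropB=593
Best worst-case = 593 → CropB.

CropB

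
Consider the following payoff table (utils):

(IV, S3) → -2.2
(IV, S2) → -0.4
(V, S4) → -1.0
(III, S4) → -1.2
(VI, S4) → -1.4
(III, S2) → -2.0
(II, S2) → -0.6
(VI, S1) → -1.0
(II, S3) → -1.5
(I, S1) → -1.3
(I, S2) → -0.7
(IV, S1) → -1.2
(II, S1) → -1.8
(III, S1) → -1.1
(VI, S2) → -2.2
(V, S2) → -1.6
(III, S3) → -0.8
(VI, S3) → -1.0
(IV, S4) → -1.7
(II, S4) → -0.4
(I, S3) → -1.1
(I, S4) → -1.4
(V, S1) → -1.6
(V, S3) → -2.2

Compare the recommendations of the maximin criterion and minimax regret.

maximin → I; minimax regret → II (disagree)

Row minima: I=-1.4, II=-1.8, III=-2.0, IV=-2.2, V=-2.2, VI=-2.2
Best worst-case = -1.4 → I.
Column bests: S1=-1.0, S2=-0.4, S3=-0.8, S4=-0.4.
I regrets: 0.3, 0.3, 0.3, 1.0 → max 1.0
II regrets: 0.8, 0.2, 0.7, 0.0 → max 0.8
III regrets: 0.1, 1.6, 0.0, 0.8 → max 1.6
IV regrets: 0.2, 0.0, 1.4, 1.3 → max 1.4
V regrets: 0.6, 1.2, 1.4, 0.6 → max 1.4
VI regrets: 0.0, 1.8, 0.2, 1.0 → max 1.8
Smallest max regret = 0.8 → II.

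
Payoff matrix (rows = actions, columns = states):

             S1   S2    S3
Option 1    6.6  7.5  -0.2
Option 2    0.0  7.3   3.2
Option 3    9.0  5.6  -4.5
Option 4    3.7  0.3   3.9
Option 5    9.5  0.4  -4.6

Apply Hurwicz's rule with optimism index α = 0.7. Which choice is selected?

Option 5

Option 1: 0.7·7.5 + 0.3·(-0.2) = 5.19
Option 2: 0.7·7.3 + 0.3·0.0 = 5.11
Option 3: 0.7·9.0 + 0.3·(-4.5) = 4.95
Option 4: 0.7·3.9 + 0.3·0.3 = 2.82
Option 5: 0.7·9.5 + 0.3·(-4.6) = 5.27
Highest Hurwicz score = 5.27 → Option 5.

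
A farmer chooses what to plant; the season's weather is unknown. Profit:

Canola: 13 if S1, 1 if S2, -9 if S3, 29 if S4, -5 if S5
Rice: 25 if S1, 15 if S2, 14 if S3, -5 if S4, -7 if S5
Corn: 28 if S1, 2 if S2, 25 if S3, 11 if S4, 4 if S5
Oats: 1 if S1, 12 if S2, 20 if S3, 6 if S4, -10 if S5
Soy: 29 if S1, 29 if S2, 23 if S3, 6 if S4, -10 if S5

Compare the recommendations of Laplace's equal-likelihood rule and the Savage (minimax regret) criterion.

Row averages: Canola=5.8, Rice=8.4, Corn=14, Oats=5.8, Soy=15.4
Highest average = 15.4 → Soy.
Column bests: S1=29, S2=29, S3=25, S4=29, S5=4.
Canola regrets: 16, 28, 34, 0, 9 → max 34
Rice regrets: 4, 14, 11, 34, 11 → max 34
Corn regrets: 1, 27, 0, 18, 0 → max 27
Oats regrets: 28, 17, 5, 23, 14 → max 28
Soy regrets: 0, 0, 2, 23, 14 → max 23
Smallest max regret = 23 → Soy.

laplace → Soy; minimax regret → Soy (agree)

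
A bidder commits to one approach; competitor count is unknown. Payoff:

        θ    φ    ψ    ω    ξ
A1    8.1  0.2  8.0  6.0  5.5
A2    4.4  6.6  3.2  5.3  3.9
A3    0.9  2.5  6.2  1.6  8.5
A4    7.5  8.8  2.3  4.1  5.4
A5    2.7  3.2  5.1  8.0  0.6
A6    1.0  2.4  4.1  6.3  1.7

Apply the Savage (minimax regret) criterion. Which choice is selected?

A2

Column bests: θ=8.1, φ=8.8, ψ=8.0, ω=8.0, ξ=8.5.
A1 regrets: 0.0, 8.6, 0.0, 2.0, 3.0 → max 8.6
A2 regrets: 3.7, 2.2, 4.8, 2.7, 4.6 → max 4.8
A3 regrets: 7.2, 6.3, 1.8, 6.4, 0.0 → max 7.2
A4 regrets: 0.6, 0.0, 5.7, 3.9, 3.1 → max 5.7
A5 regrets: 5.4, 5.6, 2.9, 0.0, 7.9 → max 7.9
A6 regrets: 7.1, 6.4, 3.9, 1.7, 6.8 → max 7.1
Smallest max regret = 4.8 → A2.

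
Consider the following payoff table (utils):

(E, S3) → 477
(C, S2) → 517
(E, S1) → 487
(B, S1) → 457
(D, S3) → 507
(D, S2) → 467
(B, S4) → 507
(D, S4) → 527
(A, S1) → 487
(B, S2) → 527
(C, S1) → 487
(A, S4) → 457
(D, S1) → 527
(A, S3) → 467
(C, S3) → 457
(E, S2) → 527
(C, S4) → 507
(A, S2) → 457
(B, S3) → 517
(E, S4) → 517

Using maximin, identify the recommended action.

Row minima: A=457, B=457, C=457, D=467, E=477
Best worst-case = 477 → E.

E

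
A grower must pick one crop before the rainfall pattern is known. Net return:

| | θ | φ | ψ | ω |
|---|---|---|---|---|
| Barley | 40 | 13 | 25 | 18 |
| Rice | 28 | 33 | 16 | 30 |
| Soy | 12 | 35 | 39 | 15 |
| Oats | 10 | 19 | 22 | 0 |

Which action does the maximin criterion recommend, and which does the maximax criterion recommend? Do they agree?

maximin → Rice; maximax → Barley (disagree)

Row minima: Barley=13, Rice=16, Soy=12, Oats=0
Best worst-case = 16 → Rice.
Row maxima: Barley=40, Rice=33, Soy=39, Oats=22
Best best-case = 40 → Barley.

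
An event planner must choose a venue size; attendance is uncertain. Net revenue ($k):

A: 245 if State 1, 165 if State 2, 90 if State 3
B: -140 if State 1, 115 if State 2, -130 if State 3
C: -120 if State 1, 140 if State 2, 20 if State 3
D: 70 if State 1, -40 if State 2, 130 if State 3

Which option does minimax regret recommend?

Column bests: State 1=245, State 2=165, State 3=130.
A regrets: 0, 0, 40 → max 40
B regrets: 385, 50, 260 → max 385
C regrets: 365, 25, 110 → max 365
D regrets: 175, 205, 0 → max 205
Smallest max regret = 40 → A.

A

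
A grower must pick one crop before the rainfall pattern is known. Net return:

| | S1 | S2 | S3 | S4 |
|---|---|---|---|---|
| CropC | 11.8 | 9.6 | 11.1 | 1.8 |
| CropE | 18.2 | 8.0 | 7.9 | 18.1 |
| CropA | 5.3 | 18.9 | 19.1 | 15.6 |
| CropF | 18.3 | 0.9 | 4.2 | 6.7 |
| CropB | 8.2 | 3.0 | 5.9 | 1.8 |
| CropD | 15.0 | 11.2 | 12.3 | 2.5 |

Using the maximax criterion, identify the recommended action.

CropA

Row maxima: CropC=11.8, CropE=18.2, CropA=19.1, CropF=18.3, CropB=8.2, CropD=15.0
Best best-case = 19.1 → CropA.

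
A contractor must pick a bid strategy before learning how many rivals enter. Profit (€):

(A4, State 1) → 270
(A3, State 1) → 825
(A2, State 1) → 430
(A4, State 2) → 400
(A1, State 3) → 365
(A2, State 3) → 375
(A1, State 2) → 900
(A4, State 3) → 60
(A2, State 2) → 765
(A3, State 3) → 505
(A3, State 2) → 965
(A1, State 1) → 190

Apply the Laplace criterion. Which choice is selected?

A3

Row averages: A1=485, A2=1570/3, A3=765, A4=730/3
Highest average = 765 → A3.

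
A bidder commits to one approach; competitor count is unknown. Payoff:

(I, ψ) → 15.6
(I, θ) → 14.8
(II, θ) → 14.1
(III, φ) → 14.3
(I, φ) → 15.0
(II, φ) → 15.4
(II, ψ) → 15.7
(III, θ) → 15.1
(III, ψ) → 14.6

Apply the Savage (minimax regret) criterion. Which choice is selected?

Column bests: θ=15.1, φ=15.4, ψ=15.7.
I regrets: 0.3, 0.4, 0.1 → max 0.4
II regrets: 1.0, 0.0, 0.0 → max 1.0
III regrets: 0.0, 1.1, 1.1 → max 1.1
Smallest max regret = 0.4 → I.

I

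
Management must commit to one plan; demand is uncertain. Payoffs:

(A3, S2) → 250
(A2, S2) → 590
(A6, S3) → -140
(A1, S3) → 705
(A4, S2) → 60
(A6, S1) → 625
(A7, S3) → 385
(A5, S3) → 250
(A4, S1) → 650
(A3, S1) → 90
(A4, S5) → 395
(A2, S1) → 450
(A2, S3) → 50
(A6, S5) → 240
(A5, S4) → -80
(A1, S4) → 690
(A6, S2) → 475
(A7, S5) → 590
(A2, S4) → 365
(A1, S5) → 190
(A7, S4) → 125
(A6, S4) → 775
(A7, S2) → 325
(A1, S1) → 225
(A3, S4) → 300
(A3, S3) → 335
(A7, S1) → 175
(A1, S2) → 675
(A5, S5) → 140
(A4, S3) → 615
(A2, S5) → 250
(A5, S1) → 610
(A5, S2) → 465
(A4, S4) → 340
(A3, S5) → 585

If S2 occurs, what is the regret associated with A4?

Best payoff under S2 is 675.
Regret = 675 − 60 = 615.

615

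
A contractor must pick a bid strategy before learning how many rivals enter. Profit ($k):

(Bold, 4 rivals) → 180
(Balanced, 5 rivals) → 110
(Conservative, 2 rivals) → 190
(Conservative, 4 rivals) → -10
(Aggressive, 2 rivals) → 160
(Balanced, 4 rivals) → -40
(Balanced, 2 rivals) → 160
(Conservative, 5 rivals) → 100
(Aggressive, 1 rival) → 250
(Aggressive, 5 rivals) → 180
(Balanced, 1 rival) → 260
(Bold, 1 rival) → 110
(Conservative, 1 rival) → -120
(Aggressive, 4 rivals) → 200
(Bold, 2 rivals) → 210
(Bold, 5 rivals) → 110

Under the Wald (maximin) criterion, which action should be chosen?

Row minima: Conservative=-120, Balanced=-40, Aggressive=160, Bold=110
Best worst-case = 160 → Aggressive.

Aggressive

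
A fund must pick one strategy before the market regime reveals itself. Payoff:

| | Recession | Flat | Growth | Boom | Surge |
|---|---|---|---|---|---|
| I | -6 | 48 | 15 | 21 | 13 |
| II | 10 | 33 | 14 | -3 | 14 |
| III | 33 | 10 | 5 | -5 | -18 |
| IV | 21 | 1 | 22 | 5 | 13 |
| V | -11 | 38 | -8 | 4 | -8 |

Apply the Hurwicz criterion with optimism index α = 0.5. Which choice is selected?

I

I: 0.5·48 + 0.5·(-6) = 21
II: 0.5·33 + 0.5·(-3) = 15
III: 0.5·33 + 0.5·(-18) = 7.5
IV: 0.5·22 + 0.5·1 = 11.5
V: 0.5·38 + 0.5·(-11) = 13.5
Highest Hurwicz score = 21 → I.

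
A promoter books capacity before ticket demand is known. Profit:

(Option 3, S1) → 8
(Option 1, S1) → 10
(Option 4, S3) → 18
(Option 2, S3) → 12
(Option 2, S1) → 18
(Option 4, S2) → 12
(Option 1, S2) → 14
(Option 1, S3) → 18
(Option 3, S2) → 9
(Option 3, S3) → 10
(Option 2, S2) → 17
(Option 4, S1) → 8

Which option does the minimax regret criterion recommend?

Option 2

Column bests: S1=18, S2=17, S3=18.
Option 1 regrets: 8, 3, 0 → max 8
Option 2 regrets: 0, 0, 6 → max 6
Option 3 regrets: 10, 8, 8 → max 10
Option 4 regrets: 10, 5, 0 → max 10
Smallest max regret = 6 → Option 2.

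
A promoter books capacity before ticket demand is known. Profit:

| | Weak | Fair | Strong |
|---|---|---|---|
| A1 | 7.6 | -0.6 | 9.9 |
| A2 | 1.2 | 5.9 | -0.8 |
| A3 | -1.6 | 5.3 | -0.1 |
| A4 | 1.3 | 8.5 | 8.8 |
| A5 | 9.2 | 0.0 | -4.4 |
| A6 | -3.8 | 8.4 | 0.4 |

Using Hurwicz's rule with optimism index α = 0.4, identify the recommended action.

A4

A1: 0.4·9.9 + 0.6·(-0.6) = 3.6
A2: 0.4·5.9 + 0.6·(-0.8) = 1.88
A3: 0.4·5.3 + 0.6·(-1.6) = 1.16
A4: 0.4·8.8 + 0.6·1.3 = 4.3
A5: 0.4·9.2 + 0.6·(-4.4) = 1.04
A6: 0.4·8.4 + 0.6·(-3.8) = 1.08
Highest Hurwicz score = 4.3 → A4.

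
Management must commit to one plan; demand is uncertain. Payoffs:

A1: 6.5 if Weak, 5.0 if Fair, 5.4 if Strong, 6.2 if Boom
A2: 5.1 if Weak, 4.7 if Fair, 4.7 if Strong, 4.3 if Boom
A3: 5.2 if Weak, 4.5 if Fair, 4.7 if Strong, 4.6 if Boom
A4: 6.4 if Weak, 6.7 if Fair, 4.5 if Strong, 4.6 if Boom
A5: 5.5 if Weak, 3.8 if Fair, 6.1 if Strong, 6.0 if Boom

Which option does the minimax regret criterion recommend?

A4

Column bests: Weak=6.5, Fair=6.7, Strong=6.1, Boom=6.2.
A1 regrets: 0.0, 1.7, 0.7, 0.0 → max 1.7
A2 regrets: 1.4, 2.0, 1.4, 1.9 → max 2.0
A3 regrets: 1.3, 2.2, 1.4, 1.6 → max 2.2
A4 regrets: 0.1, 0.0, 1.6, 1.6 → max 1.6
A5 regrets: 1.0, 2.9, 0.0, 0.2 → max 2.9
Smallest max regret = 1.6 → A4.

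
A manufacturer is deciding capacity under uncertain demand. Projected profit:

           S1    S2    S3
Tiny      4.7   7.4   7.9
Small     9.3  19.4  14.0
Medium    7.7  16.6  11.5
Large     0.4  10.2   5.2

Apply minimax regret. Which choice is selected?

Column bests: S1=9.3, S2=19.4, S3=14.0.
Tiny regrets: 4.6, 12.0, 6.1 → max 12.0
Small regrets: 0.0, 0.0, 0.0 → max 0.0
Medium regrets: 1.6, 2.8, 2.5 → max 2.8
Large regrets: 8.9, 9.2, 8.8 → max 9.2
Smallest max regret = 0.0 → Small.

Small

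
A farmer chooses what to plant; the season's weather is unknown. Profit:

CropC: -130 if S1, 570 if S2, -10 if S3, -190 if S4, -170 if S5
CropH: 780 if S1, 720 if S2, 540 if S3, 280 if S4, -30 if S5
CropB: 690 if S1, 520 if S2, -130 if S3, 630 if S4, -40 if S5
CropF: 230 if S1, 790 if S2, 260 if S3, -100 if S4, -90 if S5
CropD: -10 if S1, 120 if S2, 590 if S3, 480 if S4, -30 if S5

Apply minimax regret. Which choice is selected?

CropH

Column bests: S1=780, S2=790, S3=590, S4=630, S5=-30.
CropC regrets: 910, 220, 600, 820, 140 → max 910
CropH regrets: 0, 70, 50, 350, 0 → max 350
CropB regrets: 90, 270, 720, 0, 10 → max 720
CropF regrets: 550, 0, 330, 730, 60 → max 730
CropD regrets: 790, 670, 0, 150, 0 → max 790
Smallest max regret = 350 → CropH.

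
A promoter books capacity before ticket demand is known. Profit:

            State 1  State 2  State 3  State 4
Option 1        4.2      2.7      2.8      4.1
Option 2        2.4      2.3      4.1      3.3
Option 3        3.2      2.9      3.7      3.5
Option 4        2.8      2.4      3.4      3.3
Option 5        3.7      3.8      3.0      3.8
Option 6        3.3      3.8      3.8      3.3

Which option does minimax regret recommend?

Column bests: State 1=4.2, State 2=3.8, State 3=4.1, State 4=4.1.
Option 1 regrets: 0.0, 1.1, 1.3, 0.0 → max 1.3
Option 2 regrets: 1.8, 1.5, 0.0, 0.8 → max 1.8
Option 3 regrets: 1.0, 0.9, 0.4, 0.6 → max 1.0
Option 4 regrets: 1.4, 1.4, 0.7, 0.8 → max 1.4
Option 5 regrets: 0.5, 0.0, 1.1, 0.3 → max 1.1
Option 6 regrets: 0.9, 0.0, 0.3, 0.8 → max 0.9
Smallest max regret = 0.9 → Option 6.

Option 6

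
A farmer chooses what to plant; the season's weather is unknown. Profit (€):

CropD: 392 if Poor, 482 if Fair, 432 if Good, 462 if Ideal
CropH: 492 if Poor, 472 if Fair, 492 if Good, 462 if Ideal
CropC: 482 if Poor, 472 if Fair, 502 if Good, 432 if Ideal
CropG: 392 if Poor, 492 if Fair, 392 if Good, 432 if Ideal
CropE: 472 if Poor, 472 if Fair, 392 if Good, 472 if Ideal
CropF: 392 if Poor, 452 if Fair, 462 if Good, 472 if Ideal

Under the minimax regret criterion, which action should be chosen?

Column bests: Poor=492, Fair=492, Good=502, Ideal=472.
CropD regrets: 100, 10, 70, 10 → max 100
CropH regrets: 0, 20, 10, 10 → max 20
CropC regrets: 10, 20, 0, 40 → max 40
CropG regrets: 100, 0, 110, 40 → max 110
CropE regrets: 20, 20, 110, 0 → max 110
CropF regrets: 100, 40, 40, 0 → max 100
Smallest max regret = 20 → CropH.

CropH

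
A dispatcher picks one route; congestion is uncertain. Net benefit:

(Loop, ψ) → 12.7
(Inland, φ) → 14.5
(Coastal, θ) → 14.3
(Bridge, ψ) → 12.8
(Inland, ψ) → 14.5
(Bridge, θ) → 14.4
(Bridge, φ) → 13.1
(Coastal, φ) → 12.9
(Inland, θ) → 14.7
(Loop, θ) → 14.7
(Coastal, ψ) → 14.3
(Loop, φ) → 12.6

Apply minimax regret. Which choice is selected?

Column bests: θ=14.7, φ=14.5, ψ=14.5.
Bridge regrets: 0.3, 1.4, 1.7 → max 1.7
Inland regrets: 0.0, 0.0, 0.0 → max 0.0
Coastal regrets: 0.4, 1.6, 0.2 → max 1.6
Loop regrets: 0.0, 1.9, 1.8 → max 1.9
Smallest max regret = 0.0 → Inland.

Inland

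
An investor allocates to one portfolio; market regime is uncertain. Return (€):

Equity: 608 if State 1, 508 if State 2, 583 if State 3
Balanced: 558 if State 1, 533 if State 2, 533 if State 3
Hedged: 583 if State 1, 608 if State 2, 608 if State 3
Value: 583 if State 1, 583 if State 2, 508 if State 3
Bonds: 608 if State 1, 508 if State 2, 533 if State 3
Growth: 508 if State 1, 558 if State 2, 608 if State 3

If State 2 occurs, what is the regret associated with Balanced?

Best payoff under State 2 is 608.
Regret = 608 − 533 = 75.

75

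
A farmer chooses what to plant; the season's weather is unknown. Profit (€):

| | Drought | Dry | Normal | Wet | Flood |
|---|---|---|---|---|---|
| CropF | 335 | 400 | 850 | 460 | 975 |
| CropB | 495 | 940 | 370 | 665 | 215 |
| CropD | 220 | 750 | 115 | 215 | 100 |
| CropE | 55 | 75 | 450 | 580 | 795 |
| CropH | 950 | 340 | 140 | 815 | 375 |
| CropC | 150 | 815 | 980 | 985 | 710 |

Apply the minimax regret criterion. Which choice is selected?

Column bests: Drought=950, Dry=940, Normal=980, Wet=985, Flood=975.
CropF regrets: 615, 540, 130, 525, 0 → max 615
CropB regrets: 455, 0, 610, 320, 760 → max 760
CropD regrets: 730, 190, 865, 770, 875 → max 875
CropE regrets: 895, 865, 530, 405, 180 → max 895
CropH regrets: 0, 600, 840, 170, 600 → max 840
CropC regrets: 800, 125, 0, 0, 265 → max 800
Smallest max regret = 615 → CropF.

CropF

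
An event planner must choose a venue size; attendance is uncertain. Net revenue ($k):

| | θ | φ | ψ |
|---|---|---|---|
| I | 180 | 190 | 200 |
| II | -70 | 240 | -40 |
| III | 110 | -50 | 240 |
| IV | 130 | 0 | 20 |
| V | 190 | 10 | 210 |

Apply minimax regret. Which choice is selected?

I

Column bests: θ=190, φ=240, ψ=240.
I regrets: 10, 50, 40 → max 50
II regrets: 260, 0, 280 → max 280
III regrets: 80, 290, 0 → max 290
IV regrets: 60, 240, 220 → max 240
V regrets: 0, 230, 30 → max 230
Smallest max regret = 50 → I.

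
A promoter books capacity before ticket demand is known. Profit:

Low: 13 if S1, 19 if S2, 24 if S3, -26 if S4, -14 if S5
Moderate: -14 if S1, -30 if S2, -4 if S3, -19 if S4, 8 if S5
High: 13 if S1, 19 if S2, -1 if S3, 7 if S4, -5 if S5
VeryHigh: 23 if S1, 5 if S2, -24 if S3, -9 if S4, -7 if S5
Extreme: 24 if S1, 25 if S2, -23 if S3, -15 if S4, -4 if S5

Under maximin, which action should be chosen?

Row minima: Low=-26, Moderate=-30, High=-5, VeryHigh=-24, Extreme=-23
Best worst-case = -5 → High.

High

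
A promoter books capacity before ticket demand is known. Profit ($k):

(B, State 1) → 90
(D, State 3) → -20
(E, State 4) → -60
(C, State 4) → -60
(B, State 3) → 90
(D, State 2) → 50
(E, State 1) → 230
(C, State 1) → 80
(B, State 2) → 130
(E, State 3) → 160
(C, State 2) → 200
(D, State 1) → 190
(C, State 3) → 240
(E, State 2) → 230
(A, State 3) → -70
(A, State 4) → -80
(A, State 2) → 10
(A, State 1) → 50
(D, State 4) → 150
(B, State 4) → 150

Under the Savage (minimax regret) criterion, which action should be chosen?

B

Column bests: State 1=230, State 2=230, State 3=240, State 4=150.
A regrets: 180, 220, 310, 230 → max 310
B regrets: 140, 100, 150, 0 → max 150
C regrets: 150, 30, 0, 210 → max 210
D regrets: 40, 180, 260, 0 → max 260
E regrets: 0, 0, 80, 210 → max 210
Smallest max regret = 150 → B.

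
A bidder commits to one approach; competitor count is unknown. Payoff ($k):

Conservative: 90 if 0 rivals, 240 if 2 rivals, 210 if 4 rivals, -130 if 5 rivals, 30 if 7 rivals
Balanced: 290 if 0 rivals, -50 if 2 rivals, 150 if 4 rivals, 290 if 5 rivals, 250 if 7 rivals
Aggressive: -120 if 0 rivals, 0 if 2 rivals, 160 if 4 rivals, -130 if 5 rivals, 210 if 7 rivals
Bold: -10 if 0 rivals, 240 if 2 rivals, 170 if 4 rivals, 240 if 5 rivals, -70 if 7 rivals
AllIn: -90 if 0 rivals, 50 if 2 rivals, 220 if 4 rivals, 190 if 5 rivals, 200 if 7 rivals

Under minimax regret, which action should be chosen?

Column bests: 0 rivals=290, 2 rivals=240, 4 rivals=220, 5 rivals=290, 7 rivals=250.
Conservative regrets: 200, 0, 10, 420, 220 → max 420
Balanced regrets: 0, 290, 70, 0, 0 → max 290
Aggressive regrets: 410, 240, 60, 420, 40 → max 420
Bold regrets: 300, 0, 50, 50, 320 → max 320
AllIn regrets: 380, 190, 0, 100, 50 → max 380
Smallest max regret = 290 → Balanced.

Balanced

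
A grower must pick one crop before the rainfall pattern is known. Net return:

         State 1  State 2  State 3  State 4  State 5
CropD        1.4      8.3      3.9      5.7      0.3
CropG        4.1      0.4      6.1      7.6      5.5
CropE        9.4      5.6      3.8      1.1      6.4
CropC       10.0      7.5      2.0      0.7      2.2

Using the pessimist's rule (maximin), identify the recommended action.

CropE

Row minima: CropD=0.3, CropG=0.4, CropE=1.1, CropC=0.7
Best worst-case = 1.1 → CropE.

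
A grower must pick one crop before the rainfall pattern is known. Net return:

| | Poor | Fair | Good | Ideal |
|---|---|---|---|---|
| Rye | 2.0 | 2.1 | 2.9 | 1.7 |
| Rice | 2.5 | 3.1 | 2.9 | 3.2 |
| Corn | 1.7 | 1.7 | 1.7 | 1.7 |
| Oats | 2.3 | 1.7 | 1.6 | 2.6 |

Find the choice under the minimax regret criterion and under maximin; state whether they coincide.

Column bests: Poor=2.5, Fair=3.1, Good=2.9, Ideal=3.2.
Rye regrets: 0.5, 1.0, 0.0, 1.5 → max 1.5
Rice regrets: 0.0, 0.0, 0.0, 0.0 → max 0.0
Corn regrets: 0.8, 1.4, 1.2, 1.5 → max 1.5
Oats regrets: 0.2, 1.4, 1.3, 0.6 → max 1.4
Smallest max regret = 0.0 → Rice.
Row minima: Rye=1.7, Rice=2.5, Corn=1.7, Oats=1.6
Best worst-case = 2.5 → Rice.

minimax regret → Rice; maximin → Rice (agree)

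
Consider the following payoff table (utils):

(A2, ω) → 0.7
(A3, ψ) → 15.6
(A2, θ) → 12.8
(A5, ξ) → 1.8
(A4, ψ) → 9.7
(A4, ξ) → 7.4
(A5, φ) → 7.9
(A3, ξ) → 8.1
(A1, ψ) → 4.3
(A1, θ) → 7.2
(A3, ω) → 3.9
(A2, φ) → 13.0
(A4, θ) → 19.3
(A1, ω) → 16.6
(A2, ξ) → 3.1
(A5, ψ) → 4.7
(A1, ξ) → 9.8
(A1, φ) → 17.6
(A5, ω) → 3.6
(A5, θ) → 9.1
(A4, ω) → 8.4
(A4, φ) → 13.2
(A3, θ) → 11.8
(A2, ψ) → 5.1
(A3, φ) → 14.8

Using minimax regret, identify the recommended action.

Column bests: θ=19.3, φ=17.6, ψ=15.6, ω=16.6, ξ=9.8.
A1 regrets: 12.1, 0.0, 11.3, 0.0, 0.0 → max 12.1
A2 regrets: 6.5, 4.6, 10.5, 15.9, 6.7 → max 15.9
A3 regrets: 7.5, 2.8, 0.0, 12.7, 1.7 → max 12.7
A4 regrets: 0.0, 4.4, 5.9, 8.2, 2.4 → max 8.2
A5 regrets: 10.2, 9.7, 10.9, 13.0, 8.0 → max 13.0
Smallest max regret = 8.2 → A4.

A4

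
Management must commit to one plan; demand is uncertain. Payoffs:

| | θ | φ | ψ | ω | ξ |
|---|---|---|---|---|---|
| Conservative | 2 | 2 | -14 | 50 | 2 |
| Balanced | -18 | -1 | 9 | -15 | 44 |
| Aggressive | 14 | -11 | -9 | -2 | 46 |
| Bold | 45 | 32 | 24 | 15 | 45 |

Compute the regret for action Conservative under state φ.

30

Best payoff under φ is 32.
Regret = 32 − 2 = 30.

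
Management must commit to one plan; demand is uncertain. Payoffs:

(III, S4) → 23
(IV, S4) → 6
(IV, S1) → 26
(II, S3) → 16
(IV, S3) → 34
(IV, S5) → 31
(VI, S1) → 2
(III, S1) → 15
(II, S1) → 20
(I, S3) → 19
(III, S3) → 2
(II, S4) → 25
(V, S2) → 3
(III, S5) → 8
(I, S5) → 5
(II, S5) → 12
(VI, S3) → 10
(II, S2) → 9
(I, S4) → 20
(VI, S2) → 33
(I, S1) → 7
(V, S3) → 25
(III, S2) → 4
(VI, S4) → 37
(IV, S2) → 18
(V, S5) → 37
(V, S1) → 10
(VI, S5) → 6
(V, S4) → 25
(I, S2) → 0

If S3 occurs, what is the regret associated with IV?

Best payoff under S3 is 34.
Regret = 34 − 34 = 0.

0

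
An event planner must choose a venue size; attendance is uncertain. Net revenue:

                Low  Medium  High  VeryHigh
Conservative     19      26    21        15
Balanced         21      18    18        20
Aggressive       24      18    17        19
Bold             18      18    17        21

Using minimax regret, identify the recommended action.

Conservative

Column bests: Low=24, Medium=26, High=21, VeryHigh=21.
Conservative regrets: 5, 0, 0, 6 → max 6
Balanced regrets: 3, 8, 3, 1 → max 8
Aggressive regrets: 0, 8, 4, 2 → max 8
Bold regrets: 6, 8, 4, 0 → max 8
Smallest max regret = 6 → Conservative.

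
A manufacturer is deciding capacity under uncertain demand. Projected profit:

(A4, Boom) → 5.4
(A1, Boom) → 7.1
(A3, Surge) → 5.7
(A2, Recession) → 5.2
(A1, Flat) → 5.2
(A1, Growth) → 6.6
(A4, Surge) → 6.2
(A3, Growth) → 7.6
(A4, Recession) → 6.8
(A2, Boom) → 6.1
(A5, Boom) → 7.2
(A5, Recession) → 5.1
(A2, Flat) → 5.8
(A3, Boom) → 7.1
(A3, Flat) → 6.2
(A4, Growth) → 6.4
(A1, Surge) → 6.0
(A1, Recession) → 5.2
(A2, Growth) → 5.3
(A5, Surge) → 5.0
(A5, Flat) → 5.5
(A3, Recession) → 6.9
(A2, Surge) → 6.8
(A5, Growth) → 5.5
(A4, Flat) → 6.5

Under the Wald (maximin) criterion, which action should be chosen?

A3

Row minima: A1=5.2, A2=5.2, A3=5.7, A4=5.4, A5=5.0
Best worst-case = 5.7 → A3.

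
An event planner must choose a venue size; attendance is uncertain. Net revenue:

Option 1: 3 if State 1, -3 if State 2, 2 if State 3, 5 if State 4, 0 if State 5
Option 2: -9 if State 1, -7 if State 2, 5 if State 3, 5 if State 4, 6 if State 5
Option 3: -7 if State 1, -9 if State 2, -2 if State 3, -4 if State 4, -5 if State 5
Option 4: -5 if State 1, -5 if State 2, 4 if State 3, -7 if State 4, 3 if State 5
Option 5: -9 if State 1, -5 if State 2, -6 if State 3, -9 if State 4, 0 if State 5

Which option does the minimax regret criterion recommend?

Column bests: State 1=3, State 2=-3, State 3=5, State 4=5, State 5=6.
Option 1 regrets: 0, 0, 3, 0, 6 → max 6
Option 2 regrets: 12, 4, 0, 0, 0 → max 12
Option 3 regrets: 10, 6, 7, 9, 11 → max 11
Option 4 regrets: 8, 2, 1, 12, 3 → max 12
Option 5 regrets: 12, 2, 11, 14, 6 → max 14
Smallest max regret = 6 → Option 1.

Option 1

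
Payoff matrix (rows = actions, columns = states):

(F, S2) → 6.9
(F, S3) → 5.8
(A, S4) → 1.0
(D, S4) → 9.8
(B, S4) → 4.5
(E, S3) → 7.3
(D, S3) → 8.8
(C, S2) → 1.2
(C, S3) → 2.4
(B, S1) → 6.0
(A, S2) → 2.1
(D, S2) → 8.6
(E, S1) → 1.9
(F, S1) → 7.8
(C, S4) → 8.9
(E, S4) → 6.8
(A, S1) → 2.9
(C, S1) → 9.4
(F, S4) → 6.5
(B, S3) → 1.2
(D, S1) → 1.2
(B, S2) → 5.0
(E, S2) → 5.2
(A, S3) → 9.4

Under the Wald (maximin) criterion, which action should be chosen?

F

Row minima: A=1.0, B=1.2, C=1.2, D=1.2, E=1.9, F=5.8
Best worst-case = 5.8 → F.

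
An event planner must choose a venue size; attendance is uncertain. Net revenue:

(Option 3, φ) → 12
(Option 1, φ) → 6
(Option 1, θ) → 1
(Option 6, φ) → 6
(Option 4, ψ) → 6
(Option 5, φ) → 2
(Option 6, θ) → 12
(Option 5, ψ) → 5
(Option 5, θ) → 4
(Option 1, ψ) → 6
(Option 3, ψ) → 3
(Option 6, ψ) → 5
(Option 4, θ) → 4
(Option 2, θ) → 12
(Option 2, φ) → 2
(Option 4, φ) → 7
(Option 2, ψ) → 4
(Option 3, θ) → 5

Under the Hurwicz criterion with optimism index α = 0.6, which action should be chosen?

Option 1: 0.6·6 + 0.4·1 = 4
Option 2: 0.6·12 + 0.4·2 = 8
Option 3: 0.6·12 + 0.4·3 = 8.4
Option 4: 0.6·7 + 0.4·4 = 5.8
Option 5: 0.6·5 + 0.4·2 = 3.8
Option 6: 0.6·12 + 0.4·5 = 9.2
Highest Hurwicz score = 9.2 → Option 6.

Option 6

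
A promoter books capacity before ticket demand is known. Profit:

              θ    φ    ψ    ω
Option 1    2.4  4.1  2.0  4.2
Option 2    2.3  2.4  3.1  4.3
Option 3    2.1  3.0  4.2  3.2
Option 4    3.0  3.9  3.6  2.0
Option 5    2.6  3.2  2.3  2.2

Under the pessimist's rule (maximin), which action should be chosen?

Option 2

Row minima: Option 1=2.0, Option 2=2.3, Option 3=2.1, Option 4=2.0, Option 5=2.2
Best worst-case = 2.3 → Option 2.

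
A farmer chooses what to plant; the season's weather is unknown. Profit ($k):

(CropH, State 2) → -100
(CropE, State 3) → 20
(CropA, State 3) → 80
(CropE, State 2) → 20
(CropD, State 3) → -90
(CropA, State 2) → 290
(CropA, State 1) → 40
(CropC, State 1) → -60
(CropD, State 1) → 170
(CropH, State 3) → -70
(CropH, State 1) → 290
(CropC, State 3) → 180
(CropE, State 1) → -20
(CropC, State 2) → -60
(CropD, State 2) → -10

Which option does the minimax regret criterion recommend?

CropA

Column bests: State 1=290, State 2=290, State 3=180.
CropD regrets: 120, 300, 270 → max 300
CropA regrets: 250, 0, 100 → max 250
CropH regrets: 0, 390, 250 → max 390
CropC regrets: 350, 350, 0 → max 350
CropE regrets: 310, 270, 160 → max 310
Smallest max regret = 250 → CropA.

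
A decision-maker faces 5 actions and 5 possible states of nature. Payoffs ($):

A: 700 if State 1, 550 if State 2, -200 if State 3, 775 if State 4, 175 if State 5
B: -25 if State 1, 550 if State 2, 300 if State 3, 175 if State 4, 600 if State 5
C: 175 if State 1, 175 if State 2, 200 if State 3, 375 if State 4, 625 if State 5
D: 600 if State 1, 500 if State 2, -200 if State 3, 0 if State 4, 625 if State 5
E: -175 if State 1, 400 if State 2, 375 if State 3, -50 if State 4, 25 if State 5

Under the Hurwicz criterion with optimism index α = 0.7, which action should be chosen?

A: 0.7·775 + 0.3·(-200) = 482.5
B: 0.7·600 + 0.3·(-25) = 412.5
C: 0.7·625 + 0.3·175 = 490
D: 0.7·625 + 0.3·(-200) = 377.5
E: 0.7·400 + 0.3·(-175) = 227.5
Highest Hurwicz score = 490 → C.

C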